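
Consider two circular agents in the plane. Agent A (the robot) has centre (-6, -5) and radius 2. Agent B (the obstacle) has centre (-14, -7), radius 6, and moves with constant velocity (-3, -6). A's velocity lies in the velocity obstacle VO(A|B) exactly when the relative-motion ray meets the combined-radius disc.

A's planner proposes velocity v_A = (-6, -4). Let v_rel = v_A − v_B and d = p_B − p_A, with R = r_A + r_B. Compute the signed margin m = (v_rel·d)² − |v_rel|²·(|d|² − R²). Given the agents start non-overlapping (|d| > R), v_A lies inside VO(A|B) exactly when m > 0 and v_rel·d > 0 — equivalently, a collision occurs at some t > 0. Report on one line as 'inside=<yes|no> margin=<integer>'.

d = (-8, -2),  |d|² = 68;  R = 2+6 = 8,  c = 68−8² = 4
v_rel = (-3, 2),  |v_rel|² = 13;  v_rel·d = (-3)·(-8) + (2)·(-2) = 20
13·t² − 40·t + 4 = 0  ⇒  m = 20² − 13·4 = 348
m = 348 > 0,  v_rel·d = 20 > 0  ⇒  inside

inside=yes margin=348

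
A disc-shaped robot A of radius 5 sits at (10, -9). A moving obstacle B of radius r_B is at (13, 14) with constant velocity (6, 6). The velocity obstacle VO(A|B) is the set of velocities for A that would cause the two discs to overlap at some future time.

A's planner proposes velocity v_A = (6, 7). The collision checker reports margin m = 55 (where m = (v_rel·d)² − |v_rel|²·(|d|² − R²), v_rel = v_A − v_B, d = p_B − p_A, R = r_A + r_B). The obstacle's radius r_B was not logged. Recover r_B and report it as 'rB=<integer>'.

m = 55
d = (3, 23);  v_rel = (0, 1),  |v_rel|² = 1
v_rel×d = (0)·(23) − (1)·(3) = -3
since m = R²·1 − (-3)²:  R² = (9 + 55) / 1 = 64
R = √64 = 8  ⇒  r_B = 8 − 5 = 3

rB=3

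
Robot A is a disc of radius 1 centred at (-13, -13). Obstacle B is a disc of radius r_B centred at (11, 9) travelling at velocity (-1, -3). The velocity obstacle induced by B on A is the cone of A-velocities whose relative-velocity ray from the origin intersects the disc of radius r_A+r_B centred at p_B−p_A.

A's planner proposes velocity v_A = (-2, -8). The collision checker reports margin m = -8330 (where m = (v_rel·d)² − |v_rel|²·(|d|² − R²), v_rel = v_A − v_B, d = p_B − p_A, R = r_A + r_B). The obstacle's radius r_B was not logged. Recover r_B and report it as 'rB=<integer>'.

m = -8330
d = (24, 22);  v_rel = (-1, -5),  |v_rel|² = 26
v_rel×d = (-1)·(22) − (-5)·(24) = 98
since m = R²·26 − 98²:  R² = (9604 + -8330) / 26 = 49
R = √49 = 7  ⇒  r_B = 7 − 1 = 6

rB=6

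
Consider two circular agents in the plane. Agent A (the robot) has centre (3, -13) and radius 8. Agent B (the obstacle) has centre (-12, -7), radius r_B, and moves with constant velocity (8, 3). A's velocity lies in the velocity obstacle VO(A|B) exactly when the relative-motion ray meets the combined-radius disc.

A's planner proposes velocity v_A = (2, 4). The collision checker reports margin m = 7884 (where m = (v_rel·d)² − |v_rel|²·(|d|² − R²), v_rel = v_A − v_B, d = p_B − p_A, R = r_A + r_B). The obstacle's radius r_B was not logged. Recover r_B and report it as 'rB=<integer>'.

m = 7884
d = (-15, 6);  v_rel = (-6, 1),  |v_rel|² = 37
v_rel×d = (-6)·(6) − (1)·(-15) = -21
since m = R²·37 − (-21)²:  R² = (441 + 7884) / 37 = 225
R = √225 = 15  ⇒  r_B = 15 − 8 = 7

rB=7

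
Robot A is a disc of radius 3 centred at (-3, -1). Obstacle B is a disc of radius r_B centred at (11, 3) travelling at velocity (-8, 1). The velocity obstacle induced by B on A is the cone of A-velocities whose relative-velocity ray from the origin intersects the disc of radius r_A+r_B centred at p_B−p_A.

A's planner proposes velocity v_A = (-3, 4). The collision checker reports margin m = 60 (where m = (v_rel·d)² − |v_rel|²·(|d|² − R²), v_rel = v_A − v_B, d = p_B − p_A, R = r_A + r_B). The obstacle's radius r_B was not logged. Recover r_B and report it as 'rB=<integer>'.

m = 60
d = (14, 4);  v_rel = (5, 3),  |v_rel|² = 34
v_rel×d = (5)·(4) − (3)·(14) = -22
since m = R²·34 − (-22)²:  R² = (484 + 60) / 34 = 16
R = √16 = 4  ⇒  r_B = 4 − 3 = 1

rB=1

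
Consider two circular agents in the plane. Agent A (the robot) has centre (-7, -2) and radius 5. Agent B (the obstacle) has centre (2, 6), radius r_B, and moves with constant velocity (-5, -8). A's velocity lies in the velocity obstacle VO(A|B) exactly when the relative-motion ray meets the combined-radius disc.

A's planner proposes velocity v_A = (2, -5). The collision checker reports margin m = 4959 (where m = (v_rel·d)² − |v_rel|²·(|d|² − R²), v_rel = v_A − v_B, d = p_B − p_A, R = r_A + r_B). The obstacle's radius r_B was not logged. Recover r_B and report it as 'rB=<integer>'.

m = 4959
d = (9, 8);  v_rel = (7, 3),  |v_rel|² = 58
v_rel×d = (7)·(8) − (3)·(9) = 29
since m = R²·58 − 29²:  R² = (841 + 4959) / 58 = 100
R = √100 = 10  ⇒  r_B = 10 − 5 = 5

rB=5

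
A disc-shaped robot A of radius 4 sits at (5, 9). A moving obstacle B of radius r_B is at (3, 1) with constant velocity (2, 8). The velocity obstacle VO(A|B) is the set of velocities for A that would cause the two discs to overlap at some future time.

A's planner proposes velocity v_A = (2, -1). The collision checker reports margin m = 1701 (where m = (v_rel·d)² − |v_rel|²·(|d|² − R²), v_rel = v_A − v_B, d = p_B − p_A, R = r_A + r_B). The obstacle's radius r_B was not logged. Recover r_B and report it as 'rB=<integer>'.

m = 1701
d = (-2, -8);  v_rel = (0, -9),  |v_rel|² = 81
v_rel×d = (0)·(-8) − (-9)·(-2) = -18
since m = R²·81 − (-18)²:  R² = (324 + 1701) / 81 = 25
R = √25 = 5  ⇒  r_B = 5 − 4 = 1

rB=1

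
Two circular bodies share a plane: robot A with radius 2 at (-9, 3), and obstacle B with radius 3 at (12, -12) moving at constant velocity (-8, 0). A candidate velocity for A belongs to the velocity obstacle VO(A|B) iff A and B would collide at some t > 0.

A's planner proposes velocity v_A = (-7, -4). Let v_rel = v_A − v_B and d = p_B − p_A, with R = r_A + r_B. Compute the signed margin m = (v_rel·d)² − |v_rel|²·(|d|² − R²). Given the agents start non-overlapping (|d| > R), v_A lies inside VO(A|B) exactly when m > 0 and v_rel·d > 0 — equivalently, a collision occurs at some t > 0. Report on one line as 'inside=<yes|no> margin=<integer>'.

d = (21, -15),  |d|² = 666;  R = 2+3 = 5,  c = 666−5² = 641
v_rel = (1, -4),  |v_rel|² = 17;  v_rel·d = (1)·(21) + (-4)·(-15) = 81
17·t² − 162·t + 641 = 0  ⇒  m = 81² − 17·641 = -4336
m = -4336 < 0,  v_rel·d = 81 > 0  ⇒  outside

inside=no margin=-4336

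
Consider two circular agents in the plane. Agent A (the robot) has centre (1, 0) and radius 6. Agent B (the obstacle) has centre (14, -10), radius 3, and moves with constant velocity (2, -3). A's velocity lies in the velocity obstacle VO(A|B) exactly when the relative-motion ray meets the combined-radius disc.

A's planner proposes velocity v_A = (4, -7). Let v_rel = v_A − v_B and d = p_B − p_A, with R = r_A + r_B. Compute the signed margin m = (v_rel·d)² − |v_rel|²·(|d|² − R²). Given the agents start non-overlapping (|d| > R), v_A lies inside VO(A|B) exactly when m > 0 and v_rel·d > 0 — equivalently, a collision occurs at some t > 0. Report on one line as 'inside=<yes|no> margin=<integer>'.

d = (13, -10),  |d|² = 269;  R = 6+3 = 9,  c = 269−9² = 188
v_rel = (2, -4),  |v_rel|² = 20;  v_rel·d = (2)·(13) + (-4)·(-10) = 66
20·t² − 132·t + 188 = 0  ⇒  m = 66² − 20·188 = 596
m = 596 > 0,  v_rel·d = 66 > 0  ⇒  inside

inside=yes margin=596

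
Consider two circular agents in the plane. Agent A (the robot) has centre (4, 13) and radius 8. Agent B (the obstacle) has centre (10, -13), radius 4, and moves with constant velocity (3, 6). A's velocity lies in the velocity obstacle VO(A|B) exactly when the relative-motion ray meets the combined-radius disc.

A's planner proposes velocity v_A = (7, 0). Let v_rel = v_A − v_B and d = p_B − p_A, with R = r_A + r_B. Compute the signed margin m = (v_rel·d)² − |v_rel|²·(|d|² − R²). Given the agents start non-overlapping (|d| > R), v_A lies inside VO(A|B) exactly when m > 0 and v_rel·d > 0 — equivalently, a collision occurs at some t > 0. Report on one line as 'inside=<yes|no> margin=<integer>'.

d = (6, -26),  |d|² = 712;  R = 8+4 = 12,  c = 712−12² = 568
v_rel = (4, -6),  |v_rel|² = 52;  v_rel·d = (4)·(6) + (-6)·(-26) = 180
52·t² − 360·t + 568 = 0  ⇒  m = 180² − 52·568 = 2864
m = 2864 > 0,  v_rel·d = 180 > 0  ⇒  inside

inside=yes margin=2864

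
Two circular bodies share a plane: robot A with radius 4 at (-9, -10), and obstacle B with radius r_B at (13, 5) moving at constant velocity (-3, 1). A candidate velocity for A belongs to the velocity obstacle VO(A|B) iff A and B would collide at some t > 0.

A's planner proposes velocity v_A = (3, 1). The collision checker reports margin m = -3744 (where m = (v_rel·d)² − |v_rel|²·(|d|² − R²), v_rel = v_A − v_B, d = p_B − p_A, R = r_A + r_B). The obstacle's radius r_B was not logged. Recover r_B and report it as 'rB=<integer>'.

m = -3744
d = (22, 15);  v_rel = (6, 0),  |v_rel|² = 36
v_rel×d = (6)·(15) − (0)·(22) = 90
since m = R²·36 − 90²:  R² = (8100 + -3744) / 36 = 121
R = √121 = 11  ⇒  r_B = 11 − 4 = 7

rB=7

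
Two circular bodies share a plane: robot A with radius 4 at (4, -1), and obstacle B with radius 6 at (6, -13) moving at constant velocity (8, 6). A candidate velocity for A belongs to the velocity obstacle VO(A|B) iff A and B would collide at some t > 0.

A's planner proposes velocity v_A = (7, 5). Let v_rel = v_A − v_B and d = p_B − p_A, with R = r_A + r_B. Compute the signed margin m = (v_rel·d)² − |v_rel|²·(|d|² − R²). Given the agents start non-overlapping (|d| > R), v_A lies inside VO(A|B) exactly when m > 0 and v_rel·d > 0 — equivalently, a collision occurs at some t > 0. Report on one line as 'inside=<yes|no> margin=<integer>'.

d = (2, -12),  |d|² = 148;  R = 4+6 = 10,  c = 148−10² = 48
v_rel = (-1, -1),  |v_rel|² = 2;  v_rel·d = (-1)·(2) + (-1)·(-12) = 10
2·t² − 20·t + 48 = 0  ⇒  m = 10² − 2·48 = 4
m = 4 > 0,  v_rel·d = 10 > 0  ⇒  inside

inside=yes margin=4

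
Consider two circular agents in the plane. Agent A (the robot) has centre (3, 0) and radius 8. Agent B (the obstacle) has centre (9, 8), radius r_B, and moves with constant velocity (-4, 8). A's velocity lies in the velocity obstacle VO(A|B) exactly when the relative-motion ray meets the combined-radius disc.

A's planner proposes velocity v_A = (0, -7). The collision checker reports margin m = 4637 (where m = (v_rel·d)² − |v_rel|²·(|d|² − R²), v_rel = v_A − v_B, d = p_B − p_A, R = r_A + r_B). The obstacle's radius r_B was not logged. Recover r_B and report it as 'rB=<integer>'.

m = 4637
d = (6, 8);  v_rel = (4, -15),  |v_rel|² = 241
v_rel×d = (4)·(8) − (-15)·(6) = 122
since m = R²·241 − 122²:  R² = (14884 + 4637) / 241 = 81
R = √81 = 9  ⇒  r_B = 9 − 8 = 1

rB=1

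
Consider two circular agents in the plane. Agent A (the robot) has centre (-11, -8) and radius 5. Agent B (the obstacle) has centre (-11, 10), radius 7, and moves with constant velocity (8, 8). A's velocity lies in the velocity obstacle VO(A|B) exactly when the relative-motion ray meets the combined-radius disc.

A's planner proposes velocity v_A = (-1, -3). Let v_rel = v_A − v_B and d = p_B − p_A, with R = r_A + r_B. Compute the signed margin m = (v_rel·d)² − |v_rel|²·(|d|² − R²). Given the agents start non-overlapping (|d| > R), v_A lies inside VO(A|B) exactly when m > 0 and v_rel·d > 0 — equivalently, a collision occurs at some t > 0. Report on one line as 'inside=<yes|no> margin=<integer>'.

d = (0, 18),  |d|² = 324;  R = 5+7 = 12,  c = 324−12² = 180
v_rel = (-9, -11),  |v_rel|² = 202;  v_rel·d = (-9)·(0) + (-11)·(18) = -198
202·t² + 396·t + 180 = 0  ⇒  m = (-198)² − 202·180 = 2844
m = 2844 > 0,  v_rel·d = -198 < 0  ⇒  outside

inside=no margin=2844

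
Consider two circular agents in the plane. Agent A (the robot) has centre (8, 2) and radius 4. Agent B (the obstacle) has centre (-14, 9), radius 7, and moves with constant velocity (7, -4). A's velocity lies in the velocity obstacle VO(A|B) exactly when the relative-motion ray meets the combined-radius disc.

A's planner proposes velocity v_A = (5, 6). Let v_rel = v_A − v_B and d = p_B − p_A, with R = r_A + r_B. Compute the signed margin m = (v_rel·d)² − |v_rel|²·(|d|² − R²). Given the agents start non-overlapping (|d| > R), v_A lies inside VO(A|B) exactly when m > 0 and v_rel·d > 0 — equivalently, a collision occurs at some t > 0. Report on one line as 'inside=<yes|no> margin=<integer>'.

d = (-22, 7),  |d|² = 533;  R = 4+7 = 11,  c = 533−11² = 412
v_rel = (-2, 10),  |v_rel|² = 104;  v_rel·d = (-2)·(-22) + (10)·(7) = 114
104·t² − 228·t + 412 = 0  ⇒  m = 114² − 104·412 = -29852
m = -29852 < 0,  v_rel·d = 114 > 0  ⇒  outside

inside=no margin=-29852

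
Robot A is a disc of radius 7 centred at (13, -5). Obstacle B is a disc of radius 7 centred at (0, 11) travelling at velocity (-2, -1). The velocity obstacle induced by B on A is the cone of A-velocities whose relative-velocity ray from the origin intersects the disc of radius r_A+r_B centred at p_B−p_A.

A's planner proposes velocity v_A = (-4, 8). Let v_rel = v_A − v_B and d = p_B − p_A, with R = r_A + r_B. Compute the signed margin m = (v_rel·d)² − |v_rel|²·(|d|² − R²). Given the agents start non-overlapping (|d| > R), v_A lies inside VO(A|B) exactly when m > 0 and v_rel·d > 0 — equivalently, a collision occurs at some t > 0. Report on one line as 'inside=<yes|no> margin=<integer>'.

d = (-13, 16),  |d|² = 425;  R = 7+7 = 14,  c = 425−14² = 229
v_rel = (-2, 9),  |v_rel|² = 85;  v_rel·d = (-2)·(-13) + (9)·(16) = 170
85·t² − 340·t + 229 = 0  ⇒  m = 170² − 85·229 = 9435
m = 9435 > 0,  v_rel·d = 170 > 0  ⇒  inside

inside=yes margin=9435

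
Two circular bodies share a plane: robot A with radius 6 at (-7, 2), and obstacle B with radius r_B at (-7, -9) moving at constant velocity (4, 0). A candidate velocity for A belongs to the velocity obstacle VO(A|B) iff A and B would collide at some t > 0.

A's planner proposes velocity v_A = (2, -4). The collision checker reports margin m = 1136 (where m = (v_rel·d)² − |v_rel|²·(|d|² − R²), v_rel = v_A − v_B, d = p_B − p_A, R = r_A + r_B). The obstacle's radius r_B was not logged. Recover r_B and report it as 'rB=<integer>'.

m = 1136
d = (0, -11);  v_rel = (-2, -4),  |v_rel|² = 20
v_rel×d = (-2)·(-11) − (-4)·(0) = 22
since m = R²·20 − 22²:  R² = (484 + 1136) / 20 = 81
R = √81 = 9  ⇒  r_B = 9 − 6 = 3

rB=3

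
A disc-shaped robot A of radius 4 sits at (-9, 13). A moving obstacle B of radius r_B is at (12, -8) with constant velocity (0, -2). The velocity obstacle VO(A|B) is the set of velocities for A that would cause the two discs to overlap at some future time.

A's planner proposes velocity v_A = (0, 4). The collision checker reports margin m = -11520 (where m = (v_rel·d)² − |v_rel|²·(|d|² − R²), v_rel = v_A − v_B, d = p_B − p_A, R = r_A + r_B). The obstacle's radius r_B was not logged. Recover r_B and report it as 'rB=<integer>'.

m = -11520
d = (21, -21);  v_rel = (0, 6),  |v_rel|² = 36
v_rel×d = (0)·(-21) − (6)·(21) = -126
since m = R²·36 − (-126)²:  R² = (15876 + -11520) / 36 = 121
R = √121 = 11  ⇒  r_B = 11 − 4 = 7

rB=7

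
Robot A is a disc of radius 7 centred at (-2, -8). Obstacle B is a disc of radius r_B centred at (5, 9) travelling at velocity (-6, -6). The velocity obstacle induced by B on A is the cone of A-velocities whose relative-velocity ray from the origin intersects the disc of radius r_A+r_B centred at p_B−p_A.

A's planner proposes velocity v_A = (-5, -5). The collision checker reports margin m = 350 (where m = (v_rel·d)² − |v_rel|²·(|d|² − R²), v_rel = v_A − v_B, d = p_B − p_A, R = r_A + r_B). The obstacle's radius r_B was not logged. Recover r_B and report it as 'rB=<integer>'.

m = 350
d = (7, 17);  v_rel = (1, 1),  |v_rel|² = 2
v_rel×d = (1)·(17) − (1)·(7) = 10
since m = R²·2 − 10²:  R² = (100 + 350) / 2 = 225
R = √225 = 15  ⇒  r_B = 15 − 7 = 8

rB=8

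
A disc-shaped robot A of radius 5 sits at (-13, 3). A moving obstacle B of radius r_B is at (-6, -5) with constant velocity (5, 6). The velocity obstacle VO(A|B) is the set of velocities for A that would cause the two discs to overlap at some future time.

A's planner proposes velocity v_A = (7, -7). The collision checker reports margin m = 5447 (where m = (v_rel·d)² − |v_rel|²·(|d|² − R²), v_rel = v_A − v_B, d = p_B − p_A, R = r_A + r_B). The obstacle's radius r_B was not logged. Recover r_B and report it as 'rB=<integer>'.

m = 5447
d = (7, -8);  v_rel = (2, -13),  |v_rel|² = 173
v_rel×d = (2)·(-8) − (-13)·(7) = 75
since m = R²·173 − 75²:  R² = (5625 + 5447) / 173 = 64
R = √64 = 8  ⇒  r_B = 8 − 5 = 3

rB=3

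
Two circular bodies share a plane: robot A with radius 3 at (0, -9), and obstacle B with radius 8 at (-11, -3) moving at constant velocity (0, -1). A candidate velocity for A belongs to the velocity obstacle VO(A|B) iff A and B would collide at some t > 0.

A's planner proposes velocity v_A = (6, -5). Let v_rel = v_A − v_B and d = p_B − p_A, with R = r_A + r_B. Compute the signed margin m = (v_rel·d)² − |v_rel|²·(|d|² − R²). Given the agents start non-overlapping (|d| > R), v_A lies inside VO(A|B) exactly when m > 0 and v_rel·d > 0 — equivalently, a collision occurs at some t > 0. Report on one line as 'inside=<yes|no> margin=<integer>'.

d = (-11, 6),  |d|² = 157;  R = 3+8 = 11,  c = 157−11² = 36
v_rel = (6, -4),  |v_rel|² = 52;  v_rel·d = (6)·(-11) + (-4)·(6) = -90
52·t² + 180·t + 36 = 0  ⇒  m = (-90)² − 52·36 = 6228
m = 6228 > 0,  v_rel·d = -90 < 0  ⇒  outside

inside=no margin=6228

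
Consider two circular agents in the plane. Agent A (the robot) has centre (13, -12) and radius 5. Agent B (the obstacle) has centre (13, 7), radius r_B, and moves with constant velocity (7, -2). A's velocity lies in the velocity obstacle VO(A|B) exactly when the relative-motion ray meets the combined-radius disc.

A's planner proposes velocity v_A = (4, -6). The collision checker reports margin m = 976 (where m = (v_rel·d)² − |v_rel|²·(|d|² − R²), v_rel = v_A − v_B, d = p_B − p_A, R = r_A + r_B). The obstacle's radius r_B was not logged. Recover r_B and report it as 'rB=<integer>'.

m = 976
d = (0, 19);  v_rel = (-3, -4),  |v_rel|² = 25
v_rel×d = (-3)·(19) − (-4)·(0) = -57
since m = R²·25 − (-57)²:  R² = (3249 + 976) / 25 = 169
R = √169 = 13  ⇒  r_B = 13 − 5 = 8

rB=8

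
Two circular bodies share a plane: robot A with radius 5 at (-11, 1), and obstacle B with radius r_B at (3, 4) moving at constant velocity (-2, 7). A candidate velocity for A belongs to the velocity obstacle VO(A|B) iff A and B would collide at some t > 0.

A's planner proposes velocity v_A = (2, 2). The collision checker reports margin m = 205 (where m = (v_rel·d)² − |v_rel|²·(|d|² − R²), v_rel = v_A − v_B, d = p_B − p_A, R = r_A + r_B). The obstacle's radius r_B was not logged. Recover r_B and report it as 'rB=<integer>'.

m = 205
d = (14, 3);  v_rel = (4, -5),  |v_rel|² = 41
v_rel×d = (4)·(3) − (-5)·(14) = 82
since m = R²·41 − 82²:  R² = (6724 + 205) / 41 = 169
R = √169 = 13  ⇒  r_B = 13 − 5 = 8

rB=8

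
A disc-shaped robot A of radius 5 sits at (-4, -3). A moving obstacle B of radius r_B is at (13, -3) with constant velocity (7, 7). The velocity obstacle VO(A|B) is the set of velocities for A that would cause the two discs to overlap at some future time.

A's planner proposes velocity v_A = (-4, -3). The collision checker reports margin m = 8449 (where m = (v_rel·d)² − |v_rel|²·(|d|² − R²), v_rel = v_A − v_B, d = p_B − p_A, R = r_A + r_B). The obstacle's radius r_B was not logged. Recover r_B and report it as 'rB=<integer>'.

m = 8449
d = (17, 0);  v_rel = (-11, -10),  |v_rel|² = 221
v_rel×d = (-11)·(0) − (-10)·(17) = 170
since m = R²·221 − 170²:  R² = (28900 + 8449) / 221 = 169
R = √169 = 13  ⇒  r_B = 13 − 5 = 8

rB=8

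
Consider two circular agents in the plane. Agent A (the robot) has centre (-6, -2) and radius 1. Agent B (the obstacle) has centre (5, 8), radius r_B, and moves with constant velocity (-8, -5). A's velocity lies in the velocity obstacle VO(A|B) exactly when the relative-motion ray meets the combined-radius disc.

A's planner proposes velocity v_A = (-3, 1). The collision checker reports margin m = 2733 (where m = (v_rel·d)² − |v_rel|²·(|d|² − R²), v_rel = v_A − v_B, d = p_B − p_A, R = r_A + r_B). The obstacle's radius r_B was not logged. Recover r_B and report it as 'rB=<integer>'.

m = 2733
d = (11, 10);  v_rel = (5, 6),  |v_rel|² = 61
v_rel×d = (5)·(10) − (6)·(11) = -16
since m = R²·61 − (-16)²:  R² = (256 + 2733) / 61 = 49
R = √49 = 7  ⇒  r_B = 7 − 1 = 6

rB=6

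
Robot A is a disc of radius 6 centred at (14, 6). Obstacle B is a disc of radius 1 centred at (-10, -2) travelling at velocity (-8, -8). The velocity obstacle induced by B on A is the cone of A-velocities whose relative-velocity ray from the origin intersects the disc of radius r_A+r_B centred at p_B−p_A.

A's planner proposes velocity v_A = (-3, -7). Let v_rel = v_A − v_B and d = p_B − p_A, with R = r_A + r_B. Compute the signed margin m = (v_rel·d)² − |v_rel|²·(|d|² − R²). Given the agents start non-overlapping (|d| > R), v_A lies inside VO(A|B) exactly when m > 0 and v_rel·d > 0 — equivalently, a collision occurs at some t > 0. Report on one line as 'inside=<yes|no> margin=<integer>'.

d = (-24, -8),  |d|² = 640;  R = 6+1 = 7,  c = 640−7² = 591
v_rel = (5, 1),  |v_rel|² = 26;  v_rel·d = (5)·(-24) + (1)·(-8) = -128
26·t² + 256·t + 591 = 0  ⇒  m = (-128)² − 26·591 = 1018
m = 1018 > 0,  v_rel·d = -128 < 0  ⇒  outside

inside=no margin=1018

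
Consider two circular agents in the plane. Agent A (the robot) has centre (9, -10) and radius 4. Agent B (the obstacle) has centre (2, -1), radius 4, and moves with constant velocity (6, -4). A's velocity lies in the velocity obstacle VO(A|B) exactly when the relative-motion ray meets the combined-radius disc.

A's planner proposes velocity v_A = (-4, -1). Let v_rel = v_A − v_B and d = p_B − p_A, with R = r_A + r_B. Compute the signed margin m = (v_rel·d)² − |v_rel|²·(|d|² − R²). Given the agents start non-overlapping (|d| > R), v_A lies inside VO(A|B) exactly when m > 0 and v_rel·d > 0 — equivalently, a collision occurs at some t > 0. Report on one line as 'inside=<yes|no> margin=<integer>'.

d = (-7, 9),  |d|² = 130;  R = 4+4 = 8,  c = 130−8² = 66
v_rel = (-10, 3),  |v_rel|² = 109;  v_rel·d = (-10)·(-7) + (3)·(9) = 97
109·t² − 194·t + 66 = 0  ⇒  m = 97² − 109·66 = 2215
m = 2215 > 0,  v_rel·d = 97 > 0  ⇒  inside

inside=yes margin=2215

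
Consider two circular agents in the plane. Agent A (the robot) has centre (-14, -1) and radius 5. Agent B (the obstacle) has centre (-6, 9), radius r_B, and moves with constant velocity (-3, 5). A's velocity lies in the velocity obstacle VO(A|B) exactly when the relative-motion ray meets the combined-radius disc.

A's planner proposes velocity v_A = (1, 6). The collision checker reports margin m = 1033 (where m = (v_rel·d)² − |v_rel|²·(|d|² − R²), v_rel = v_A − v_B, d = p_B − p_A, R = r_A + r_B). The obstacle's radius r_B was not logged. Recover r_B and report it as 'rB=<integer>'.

m = 1033
d = (8, 10);  v_rel = (4, 1),  |v_rel|² = 17
v_rel×d = (4)·(10) − (1)·(8) = 32
since m = R²·17 − 32²:  R² = (1024 + 1033) / 17 = 121
R = √121 = 11  ⇒  r_B = 11 − 5 = 6

rB=6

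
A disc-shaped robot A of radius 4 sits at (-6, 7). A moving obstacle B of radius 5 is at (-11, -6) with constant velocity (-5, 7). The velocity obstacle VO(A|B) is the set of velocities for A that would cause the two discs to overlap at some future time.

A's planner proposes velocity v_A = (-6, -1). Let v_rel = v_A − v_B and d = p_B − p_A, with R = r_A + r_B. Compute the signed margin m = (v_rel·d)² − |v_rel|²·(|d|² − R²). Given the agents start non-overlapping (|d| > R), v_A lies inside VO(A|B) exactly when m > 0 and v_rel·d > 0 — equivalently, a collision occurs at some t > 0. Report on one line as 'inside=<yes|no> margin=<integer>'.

d = (-5, -13),  |d|² = 194;  R = 4+5 = 9,  c = 194−9² = 113
v_rel = (-1, -8),  |v_rel|² = 65;  v_rel·d = (-1)·(-5) + (-8)·(-13) = 109
65·t² − 218·t + 113 = 0  ⇒  m = 109² − 65·113 = 4536
m = 4536 > 0,  v_rel·d = 109 > 0  ⇒  inside

inside=yes margin=4536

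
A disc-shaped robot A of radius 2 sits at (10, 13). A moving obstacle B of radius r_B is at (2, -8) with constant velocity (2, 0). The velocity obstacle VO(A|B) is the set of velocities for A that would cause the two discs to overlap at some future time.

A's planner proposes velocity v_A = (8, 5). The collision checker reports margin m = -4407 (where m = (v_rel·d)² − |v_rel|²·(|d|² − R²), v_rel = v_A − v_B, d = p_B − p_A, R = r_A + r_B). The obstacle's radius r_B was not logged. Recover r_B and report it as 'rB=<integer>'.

m = -4407
d = (-8, -21);  v_rel = (6, 5),  |v_rel|² = 61
v_rel×d = (6)·(-21) − (5)·(-8) = -86
since m = R²·61 − (-86)²:  R² = (7396 + -4407) / 61 = 49
R = √49 = 7  ⇒  r_B = 7 − 2 = 5

rB=5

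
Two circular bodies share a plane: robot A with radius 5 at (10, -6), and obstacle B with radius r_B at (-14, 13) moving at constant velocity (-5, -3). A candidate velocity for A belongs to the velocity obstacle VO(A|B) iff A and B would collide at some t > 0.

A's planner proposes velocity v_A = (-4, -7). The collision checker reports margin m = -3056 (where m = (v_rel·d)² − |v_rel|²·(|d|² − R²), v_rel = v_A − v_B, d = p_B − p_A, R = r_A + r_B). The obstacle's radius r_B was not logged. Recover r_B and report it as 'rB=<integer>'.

m = -3056
d = (-24, 19);  v_rel = (1, -4),  |v_rel|² = 17
v_rel×d = (1)·(19) − (-4)·(-24) = -77
since m = R²·17 − (-77)²:  R² = (5929 + -3056) / 17 = 169
R = √169 = 13  ⇒  r_B = 13 − 5 = 8

rB=8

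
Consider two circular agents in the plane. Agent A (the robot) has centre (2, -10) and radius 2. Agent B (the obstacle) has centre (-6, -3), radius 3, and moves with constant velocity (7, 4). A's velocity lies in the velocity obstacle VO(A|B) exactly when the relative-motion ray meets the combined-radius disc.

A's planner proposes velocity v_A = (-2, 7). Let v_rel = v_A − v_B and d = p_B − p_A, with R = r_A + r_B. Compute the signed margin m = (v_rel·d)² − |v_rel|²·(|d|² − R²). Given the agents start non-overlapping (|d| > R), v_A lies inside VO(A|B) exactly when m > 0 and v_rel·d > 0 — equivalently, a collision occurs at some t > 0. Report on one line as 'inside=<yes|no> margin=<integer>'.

d = (-8, 7),  |d|² = 113;  R = 2+3 = 5,  c = 113−5² = 88
v_rel = (-9, 3),  |v_rel|² = 90;  v_rel·d = (-9)·(-8) + (3)·(7) = 93
90·t² − 186·t + 88 = 0  ⇒  m = 93² − 90·88 = 729
m = 729 > 0,  v_rel·d = 93 > 0  ⇒  inside

inside=yes margin=729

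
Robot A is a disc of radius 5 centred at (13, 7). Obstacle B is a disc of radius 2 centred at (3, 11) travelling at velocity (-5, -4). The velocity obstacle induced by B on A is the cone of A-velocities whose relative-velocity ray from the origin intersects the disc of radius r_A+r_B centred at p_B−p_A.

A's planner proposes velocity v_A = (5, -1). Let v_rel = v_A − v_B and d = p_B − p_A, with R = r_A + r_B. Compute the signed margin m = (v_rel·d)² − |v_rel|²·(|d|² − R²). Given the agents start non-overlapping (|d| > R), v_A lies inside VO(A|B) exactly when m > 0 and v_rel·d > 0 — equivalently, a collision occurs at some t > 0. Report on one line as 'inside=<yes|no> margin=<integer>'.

d = (-10, 4),  |d|² = 116;  R = 5+2 = 7,  c = 116−7² = 67
v_rel = (10, 3),  |v_rel|² = 109;  v_rel·d = (10)·(-10) + (3)·(4) = -88
109·t² + 176·t + 67 = 0  ⇒  m = (-88)² − 109·67 = 441
m = 441 > 0,  v_rel·d = -88 < 0  ⇒  outside

inside=no margin=441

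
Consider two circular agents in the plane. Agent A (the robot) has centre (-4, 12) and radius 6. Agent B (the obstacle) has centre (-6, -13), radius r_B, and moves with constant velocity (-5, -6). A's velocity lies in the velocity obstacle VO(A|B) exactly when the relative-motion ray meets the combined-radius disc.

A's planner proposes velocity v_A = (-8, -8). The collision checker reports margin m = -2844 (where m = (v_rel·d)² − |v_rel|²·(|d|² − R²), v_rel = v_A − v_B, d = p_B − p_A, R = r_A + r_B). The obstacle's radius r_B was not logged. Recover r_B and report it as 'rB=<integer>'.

m = -2844
d = (-2, -25);  v_rel = (-3, -2),  |v_rel|² = 13
v_rel×d = (-3)·(-25) − (-2)·(-2) = 71
since m = R²·13 − 71²:  R² = (5041 + -2844) / 13 = 169
R = √169 = 13  ⇒  r_B = 13 − 6 = 7

rB=7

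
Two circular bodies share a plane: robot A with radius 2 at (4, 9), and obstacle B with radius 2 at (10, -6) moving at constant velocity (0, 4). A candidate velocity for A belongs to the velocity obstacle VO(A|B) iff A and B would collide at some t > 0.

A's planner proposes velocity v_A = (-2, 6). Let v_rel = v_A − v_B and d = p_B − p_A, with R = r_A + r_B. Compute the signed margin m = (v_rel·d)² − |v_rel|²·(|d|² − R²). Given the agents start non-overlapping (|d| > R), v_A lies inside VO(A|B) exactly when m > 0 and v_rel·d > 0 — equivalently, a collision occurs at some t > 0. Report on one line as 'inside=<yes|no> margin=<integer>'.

d = (6, -15),  |d|² = 261;  R = 2+2 = 4,  c = 261−4² = 245
v_rel = (-2, 2),  |v_rel|² = 8;  v_rel·d = (-2)·(6) + (2)·(-15) = -42
8·t² + 84·t + 245 = 0  ⇒  m = (-42)² − 8·245 = -196
m = -196 < 0,  v_rel·d = -42 < 0  ⇒  outside

inside=no margin=-196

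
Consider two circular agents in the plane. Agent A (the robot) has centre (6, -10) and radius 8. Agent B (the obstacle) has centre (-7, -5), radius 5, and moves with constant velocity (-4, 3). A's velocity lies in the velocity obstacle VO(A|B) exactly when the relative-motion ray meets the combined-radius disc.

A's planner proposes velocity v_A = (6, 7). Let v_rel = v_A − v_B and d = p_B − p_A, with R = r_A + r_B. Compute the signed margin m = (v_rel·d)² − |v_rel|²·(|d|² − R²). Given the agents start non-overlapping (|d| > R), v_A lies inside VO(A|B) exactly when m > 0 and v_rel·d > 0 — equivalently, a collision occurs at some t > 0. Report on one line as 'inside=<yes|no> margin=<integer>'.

d = (-13, 5),  |d|² = 194;  R = 8+5 = 13,  c = 194−13² = 25
v_rel = (10, 4),  |v_rel|² = 116;  v_rel·d = (10)·(-13) + (4)·(5) = -110
116·t² + 220·t + 25 = 0  ⇒  m = (-110)² − 116·25 = 9200
m = 9200 > 0,  v_rel·d = -110 < 0  ⇒  outside

inside=no margin=9200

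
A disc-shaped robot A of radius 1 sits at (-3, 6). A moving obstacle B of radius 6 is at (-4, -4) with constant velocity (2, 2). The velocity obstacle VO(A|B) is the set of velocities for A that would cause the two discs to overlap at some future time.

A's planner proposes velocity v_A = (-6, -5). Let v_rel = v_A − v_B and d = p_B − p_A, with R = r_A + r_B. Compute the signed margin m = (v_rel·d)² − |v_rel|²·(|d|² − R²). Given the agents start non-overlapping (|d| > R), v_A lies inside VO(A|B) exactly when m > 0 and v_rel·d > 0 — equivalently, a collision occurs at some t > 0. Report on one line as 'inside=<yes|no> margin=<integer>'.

d = (-1, -10),  |d|² = 101;  R = 1+6 = 7,  c = 101−7² = 52
v_rel = (-8, -7),  |v_rel|² = 113;  v_rel·d = (-8)·(-1) + (-7)·(-10) = 78
113·t² − 156·t + 52 = 0  ⇒  m = 78² − 113·52 = 208
m = 208 > 0,  v_rel·d = 78 > 0  ⇒  inside

inside=yes margin=208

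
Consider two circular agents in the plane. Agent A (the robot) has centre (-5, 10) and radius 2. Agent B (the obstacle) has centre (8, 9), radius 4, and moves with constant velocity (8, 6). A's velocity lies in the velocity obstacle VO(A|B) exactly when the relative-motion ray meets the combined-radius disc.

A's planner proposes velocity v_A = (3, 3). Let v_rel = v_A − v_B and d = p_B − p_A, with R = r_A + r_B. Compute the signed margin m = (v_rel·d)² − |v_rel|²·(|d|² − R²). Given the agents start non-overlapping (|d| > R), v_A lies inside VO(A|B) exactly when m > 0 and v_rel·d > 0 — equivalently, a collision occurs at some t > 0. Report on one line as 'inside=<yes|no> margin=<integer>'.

d = (13, -1),  |d|² = 170;  R = 2+4 = 6,  c = 170−6² = 134
v_rel = (-5, -3),  |v_rel|² = 34;  v_rel·d = (-5)·(13) + (-3)·(-1) = -62
34·t² + 124·t + 134 = 0  ⇒  m = (-62)² − 34·134 = -712
m = -712 < 0,  v_rel·d = -62 < 0  ⇒  outside

inside=no margin=-712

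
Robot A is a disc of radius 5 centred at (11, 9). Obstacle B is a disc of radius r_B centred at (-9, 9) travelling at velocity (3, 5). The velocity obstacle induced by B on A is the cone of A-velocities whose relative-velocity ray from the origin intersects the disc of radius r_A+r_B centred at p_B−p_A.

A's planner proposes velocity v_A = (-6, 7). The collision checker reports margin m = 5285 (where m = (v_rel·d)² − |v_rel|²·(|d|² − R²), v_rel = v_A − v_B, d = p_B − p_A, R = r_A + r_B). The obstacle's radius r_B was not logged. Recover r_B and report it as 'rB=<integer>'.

m = 5285
d = (-20, 0);  v_rel = (-9, 2),  |v_rel|² = 85
v_rel×d = (-9)·(0) − (2)·(-20) = 40
since m = R²·85 − 40²:  R² = (1600 + 5285) / 85 = 81
R = √81 = 9  ⇒  r_B = 9 − 5 = 4

rB=4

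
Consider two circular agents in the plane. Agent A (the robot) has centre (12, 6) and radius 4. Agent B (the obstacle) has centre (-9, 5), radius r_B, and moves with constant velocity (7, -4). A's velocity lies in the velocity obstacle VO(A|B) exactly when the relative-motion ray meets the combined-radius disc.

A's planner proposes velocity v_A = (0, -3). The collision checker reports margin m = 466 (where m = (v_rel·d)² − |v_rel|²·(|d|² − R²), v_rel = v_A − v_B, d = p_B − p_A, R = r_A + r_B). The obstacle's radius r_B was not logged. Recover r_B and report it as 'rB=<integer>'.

m = 466
d = (-21, -1);  v_rel = (-7, 1),  |v_rel|² = 50
v_rel×d = (-7)·(-1) − (1)·(-21) = 28
since m = R²·50 − 28²:  R² = (784 + 466) / 50 = 25
R = √25 = 5  ⇒  r_B = 5 − 4 = 1

rB=1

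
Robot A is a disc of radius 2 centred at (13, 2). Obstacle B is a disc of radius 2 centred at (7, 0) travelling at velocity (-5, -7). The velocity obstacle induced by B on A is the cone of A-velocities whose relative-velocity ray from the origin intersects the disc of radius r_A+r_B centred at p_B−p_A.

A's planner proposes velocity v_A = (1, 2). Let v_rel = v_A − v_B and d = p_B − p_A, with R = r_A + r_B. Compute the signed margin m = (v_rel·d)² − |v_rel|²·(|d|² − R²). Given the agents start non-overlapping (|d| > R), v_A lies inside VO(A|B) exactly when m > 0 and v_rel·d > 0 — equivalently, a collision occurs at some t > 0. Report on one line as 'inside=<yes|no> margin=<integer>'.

d = (-6, -2),  |d|² = 40;  R = 2+2 = 4,  c = 40−4² = 24
v_rel = (6, 9),  |v_rel|² = 117;  v_rel·d = (6)·(-6) + (9)·(-2) = -54
117·t² + 108·t + 24 = 0  ⇒  m = (-54)² − 117·24 = 108
m = 108 > 0,  v_rel·d = -54 < 0  ⇒  outside

inside=no margin=108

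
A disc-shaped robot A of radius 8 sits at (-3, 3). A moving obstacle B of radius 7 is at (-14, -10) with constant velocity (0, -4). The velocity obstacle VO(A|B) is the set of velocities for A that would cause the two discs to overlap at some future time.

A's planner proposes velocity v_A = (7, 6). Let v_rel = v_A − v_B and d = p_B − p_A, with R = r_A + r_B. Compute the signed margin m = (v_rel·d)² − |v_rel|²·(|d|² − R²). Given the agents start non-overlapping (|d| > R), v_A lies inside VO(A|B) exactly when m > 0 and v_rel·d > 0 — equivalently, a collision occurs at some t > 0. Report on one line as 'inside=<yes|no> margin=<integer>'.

d = (-11, -13),  |d|² = 290;  R = 8+7 = 15,  c = 290−15² = 65
v_rel = (7, 10),  |v_rel|² = 149;  v_rel·d = (7)·(-11) + (10)·(-13) = -207
149·t² + 414·t + 65 = 0  ⇒  m = (-207)² − 149·65 = 33164
m = 33164 > 0,  v_rel·d = -207 < 0  ⇒  outside

inside=no margin=33164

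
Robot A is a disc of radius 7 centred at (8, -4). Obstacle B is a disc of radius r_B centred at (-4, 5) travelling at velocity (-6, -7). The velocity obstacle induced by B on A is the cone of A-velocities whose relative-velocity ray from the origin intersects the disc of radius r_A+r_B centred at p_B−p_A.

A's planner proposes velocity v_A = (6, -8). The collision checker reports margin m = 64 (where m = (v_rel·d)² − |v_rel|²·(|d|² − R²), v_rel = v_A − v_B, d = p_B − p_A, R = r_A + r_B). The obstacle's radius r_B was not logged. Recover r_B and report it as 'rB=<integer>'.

m = 64
d = (-12, 9);  v_rel = (12, -1),  |v_rel|² = 145
v_rel×d = (12)·(9) − (-1)·(-12) = 96
since m = R²·145 − 96²:  R² = (9216 + 64) / 145 = 64
R = √64 = 8  ⇒  r_B = 8 − 7 = 1

rB=1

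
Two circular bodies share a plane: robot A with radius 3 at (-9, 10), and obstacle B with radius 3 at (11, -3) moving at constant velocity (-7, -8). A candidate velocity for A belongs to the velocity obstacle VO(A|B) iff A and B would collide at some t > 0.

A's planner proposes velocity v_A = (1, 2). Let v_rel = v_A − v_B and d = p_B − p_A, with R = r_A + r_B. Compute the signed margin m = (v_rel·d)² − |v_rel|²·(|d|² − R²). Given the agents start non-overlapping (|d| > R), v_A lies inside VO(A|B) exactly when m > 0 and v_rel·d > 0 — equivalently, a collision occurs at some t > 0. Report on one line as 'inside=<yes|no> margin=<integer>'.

d = (20, -13),  |d|² = 569;  R = 3+3 = 6,  c = 569−6² = 533
v_rel = (8, 10),  |v_rel|² = 164;  v_rel·d = (8)·(20) + (10)·(-13) = 30
164·t² − 60·t + 533 = 0  ⇒  m = 30² − 164·533 = -86512
m = -86512 < 0,  v_rel·d = 30 > 0  ⇒  outside

inside=no margin=-86512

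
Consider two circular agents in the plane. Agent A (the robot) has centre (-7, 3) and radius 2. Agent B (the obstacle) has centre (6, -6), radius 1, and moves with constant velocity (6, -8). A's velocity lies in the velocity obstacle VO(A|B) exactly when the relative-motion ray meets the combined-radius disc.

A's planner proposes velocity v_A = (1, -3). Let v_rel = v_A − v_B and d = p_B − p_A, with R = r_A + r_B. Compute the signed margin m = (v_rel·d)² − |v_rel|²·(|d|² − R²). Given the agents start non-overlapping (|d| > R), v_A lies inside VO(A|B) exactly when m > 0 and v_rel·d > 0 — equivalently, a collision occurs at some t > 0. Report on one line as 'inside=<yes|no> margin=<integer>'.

d = (13, -9),  |d|² = 250;  R = 2+1 = 3,  c = 250−3² = 241
v_rel = (-5, 5),  |v_rel|² = 50;  v_rel·d = (-5)·(13) + (5)·(-9) = -110
50·t² + 220·t + 241 = 0  ⇒  m = (-110)² − 50·241 = 50
m = 50 > 0,  v_rel·d = -110 < 0  ⇒  outside

inside=no margin=50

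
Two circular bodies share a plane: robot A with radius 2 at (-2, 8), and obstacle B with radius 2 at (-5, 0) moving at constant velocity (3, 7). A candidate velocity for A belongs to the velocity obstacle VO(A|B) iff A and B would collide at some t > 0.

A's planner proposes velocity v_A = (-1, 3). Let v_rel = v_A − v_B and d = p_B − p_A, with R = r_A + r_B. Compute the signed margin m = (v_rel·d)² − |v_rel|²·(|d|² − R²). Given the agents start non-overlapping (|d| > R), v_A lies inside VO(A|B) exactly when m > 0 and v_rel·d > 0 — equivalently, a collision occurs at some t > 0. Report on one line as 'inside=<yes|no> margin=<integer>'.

d = (-3, -8),  |d|² = 73;  R = 2+2 = 4,  c = 73−4² = 57
v_rel = (-4, -4),  |v_rel|² = 32;  v_rel·d = (-4)·(-3) + (-4)·(-8) = 44
32·t² − 88·t + 57 = 0  ⇒  m = 44² − 32·57 = 112
m = 112 > 0,  v_rel·d = 44 > 0  ⇒  inside

inside=yes margin=112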